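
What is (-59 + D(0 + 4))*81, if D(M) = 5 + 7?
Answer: -3807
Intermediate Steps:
D(M) = 12
(-59 + D(0 + 4))*81 = (-59 + 12)*81 = -47*81 = -3807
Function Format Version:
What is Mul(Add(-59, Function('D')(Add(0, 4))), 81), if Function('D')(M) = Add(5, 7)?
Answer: -3807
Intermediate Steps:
Function('D')(M) = 12
Mul(Add(-59, Function('D')(Add(0, 4))), 81) = Mul(Add(-59, 12), 81) = Mul(-47, 81) = -3807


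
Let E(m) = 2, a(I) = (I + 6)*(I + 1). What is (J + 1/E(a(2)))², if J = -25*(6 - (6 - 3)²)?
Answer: 22801/4 ≈ 5700.3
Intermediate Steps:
a(I) = (1 + I)*(6 + I) (a(I) = (6 + I)*(1 + I) = (1 + I)*(6 + I))
J = 75 (J = -25*(6 - 1*3²) = -25*(6 - 1*9) = -25*(6 - 9) = -25*(-3) = 75)
(J + 1/E(a(2)))² = (75 + 1/2)² = (75 + ½)² = (151/2)² = 22801/4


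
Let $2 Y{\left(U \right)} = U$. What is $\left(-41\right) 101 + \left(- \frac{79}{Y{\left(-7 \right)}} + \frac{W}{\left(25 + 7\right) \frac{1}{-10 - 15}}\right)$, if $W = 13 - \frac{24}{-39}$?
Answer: $- \frac{12023839}{2912} \approx -4129.1$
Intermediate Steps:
$Y{\left(U \right)} = \frac{U}{2}$
$W = \frac{177}{13}$ ($W = 13 - 24 \left(- \frac{1}{39}\right) = 13 - - \frac{8}{13} = 13 + \frac{8}{13} = \frac{177}{13} \approx 13.615$)
$\left(-41\right) 101 + \left(- \frac{79}{Y{\left(-7 \right)}} + \frac{W}{\left(25 + 7\right) \frac{1}{-10 - 15}}\right) = \left(-41\right) 101 + \left(- \frac{79}{\frac{1}{2} \left(-7\right)} + \frac{177}{13 \frac{25 + 7}{-10 - 15}}\right) = -4141 + \left(- \frac{79}{- \frac{7}{2}} + \frac{177}{13 \frac{32}{-25}}\right) = -4141 + \left(\left(-79\right) \left(- \frac{2}{7}\right) + \frac{177}{13 \cdot 32 \left(- \frac{1}{25}\right)}\right) = -4141 + \left(\frac{158}{7} + \frac{177}{13 \left(- \frac{32}{25}\right)}\right) = -4141 + \left(\frac{158}{7} + \frac{177}{13} \left(- \frac{25}{32}\right)\right) = -4141 + \left(\frac{158}{7} - \frac{4425}{416}\right) = -4141 + \frac{34753}{2912} = - \frac{12023839}{2912}$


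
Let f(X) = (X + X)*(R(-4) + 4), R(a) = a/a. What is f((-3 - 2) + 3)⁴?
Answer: 160000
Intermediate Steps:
R(a) = 1
f(X) = 10*X (f(X) = (X + X)*(1 + 4) = (2*X)*5 = 10*X)
f((-3 - 2) + 3)⁴ = (10*((-3 - 2) + 3))⁴ = (10*(-5 + 3))⁴ = (10*(-2))⁴ = (-20)⁴ = 160000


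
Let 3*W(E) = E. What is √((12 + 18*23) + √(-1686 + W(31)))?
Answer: √(3834 + 3*I*√15081)/3 ≈ 20.664 + 0.99051*I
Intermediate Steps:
W(E) = E/3
√((12 + 18*23) + √(-1686 + W(31))) = √((12 + 18*23) + √(-1686 + (⅓)*31)) = √((12 + 414) + √(-1686 + 31/3)) = √(426 + √(-5027/3)) = √(426 + I*√15081/3)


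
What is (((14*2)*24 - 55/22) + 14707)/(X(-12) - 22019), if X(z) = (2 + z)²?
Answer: -30753/43838 ≈ -0.70151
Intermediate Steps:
(((14*2)*24 - 55/22) + 14707)/(X(-12) - 22019) = (((14*2)*24 - 55/22) + 14707)/((2 - 12)² - 22019) = ((28*24 - 55*1/22) + 14707)/((-10)² - 22019) = ((672 - 5/2) + 14707)/(100 - 22019) = (1339/2 + 14707)/(-21919) = (30753/2)*(-1/21919) = -30753/43838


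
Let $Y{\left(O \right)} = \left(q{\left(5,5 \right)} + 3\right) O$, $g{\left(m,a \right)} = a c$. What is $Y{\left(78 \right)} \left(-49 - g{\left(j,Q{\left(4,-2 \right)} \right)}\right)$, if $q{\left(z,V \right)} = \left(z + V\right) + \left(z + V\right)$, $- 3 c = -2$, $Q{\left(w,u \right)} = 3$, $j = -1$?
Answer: $-91494$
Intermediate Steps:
$c = \frac{2}{3}$ ($c = \left(- \frac{1}{3}\right) \left(-2\right) = \frac{2}{3} \approx 0.66667$)
$g{\left(m,a \right)} = \frac{2 a}{3}$ ($g{\left(m,a \right)} = a \frac{2}{3} = \frac{2 a}{3}$)
$q{\left(z,V \right)} = 2 V + 2 z$ ($q{\left(z,V \right)} = \left(V + z\right) + \left(V + z\right) = 2 V + 2 z$)
$Y{\left(O \right)} = 23 O$ ($Y{\left(O \right)} = \left(\left(2 \cdot 5 + 2 \cdot 5\right) + 3\right) O = \left(\left(10 + 10\right) + 3\right) O = \left(20 + 3\right) O = 23 O$)
$Y{\left(78 \right)} \left(-49 - g{\left(j,Q{\left(4,-2 \right)} \right)}\right) = 23 \cdot 78 \left(-49 - \frac{2}{3} \cdot 3\right) = 1794 \left(-49 - 2\right) = 1794 \left(-51\right) = -91494$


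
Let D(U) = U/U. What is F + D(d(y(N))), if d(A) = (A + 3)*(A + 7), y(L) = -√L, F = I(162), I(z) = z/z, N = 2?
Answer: 2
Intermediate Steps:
I(z) = 1
F = 1
d(A) = (3 + A)*(7 + A)
D(U) = 1
F + D(d(y(N))) = 1 + 1 = 2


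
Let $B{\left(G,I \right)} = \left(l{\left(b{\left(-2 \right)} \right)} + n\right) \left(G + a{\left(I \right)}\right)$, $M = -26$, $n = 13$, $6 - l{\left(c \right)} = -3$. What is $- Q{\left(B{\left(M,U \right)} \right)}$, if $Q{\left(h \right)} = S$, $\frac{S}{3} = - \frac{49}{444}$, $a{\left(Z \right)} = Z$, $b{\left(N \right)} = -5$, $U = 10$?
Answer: $\frac{49}{148} \approx 0.33108$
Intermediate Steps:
$l{\left(c \right)} = 9$ ($l{\left(c \right)} = 6 - -3 = 6 + 3 = 9$)
$B{\left(G,I \right)} = 22 G + 22 I$ ($B{\left(G,I \right)} = \left(9 + 13\right) \left(G + I\right) = 22 \left(G + I\right) = 22 G + 22 I$)
$S = - \frac{49}{148}$ ($S = 3 \left(- \frac{49}{444}\right) = - \frac{49}{148} \approx -0.33108$)
$Q{\left(h \right)} = - \frac{49}{148}$
$- Q{\left(B{\left(M,U \right)} \right)} = \left(-1\right) \left(- \frac{49}{148}\right) = \frac{49}{148}$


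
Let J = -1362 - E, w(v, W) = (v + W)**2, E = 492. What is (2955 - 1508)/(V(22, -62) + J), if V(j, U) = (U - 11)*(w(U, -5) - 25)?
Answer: -1447/327726 ≈ -0.0044153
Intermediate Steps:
w(v, W) = (W + v)**2
V(j, U) = (-25 + (-5 + U)**2)*(-11 + U) (V(j, U) = (U - 11)*((-5 + U)**2 - 25) = (-11 + U)*(-25 + (-5 + U)**2) = (-25 + (-5 + U)**2)*(-11 + U))
J = -1854 (J = -1362 - 1*492 = -1362 - 492 = -1854)
(2955 - 1508)/(V(22, -62) + J) = (2955 - 1508)/(-62*(110 + (-62)**2 - 21*(-62)) - 1854) = 1447/(-62*(110 + 3844 + 1302) - 1854) = 1447/(-62*5256 - 1854) = 1447/(-325872 - 1854) = 1447/(-327726) = 1447*(-1/327726) = -1447/327726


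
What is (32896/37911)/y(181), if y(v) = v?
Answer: 32896/6861891 ≈ 0.0047940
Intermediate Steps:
(32896/37911)/y(181) = (32896/37911)/181 = (32896*(1/37911))*(1/181) = (32896/37911)*(1/181) = 32896/6861891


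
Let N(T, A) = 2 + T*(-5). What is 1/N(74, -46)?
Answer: -1/368 ≈ -0.0027174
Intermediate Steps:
N(T, A) = 2 - 5*T
1/N(74, -46) = 1/(2 - 5*74) = 1/(2 - 370) = 1/(-368) = -1/368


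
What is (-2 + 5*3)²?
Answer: 169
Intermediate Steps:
(-2 + 5*3)² = (-2 + 15)² = 13² = 169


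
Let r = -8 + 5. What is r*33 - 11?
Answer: -110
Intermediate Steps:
r = -3
r*33 - 11 = -3*33 - 11 = -99 - 11 = -110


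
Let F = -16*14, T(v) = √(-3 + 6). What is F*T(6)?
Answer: -224*√3 ≈ -387.98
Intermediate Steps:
T(v) = √3
F = -224
F*T(6) = -224*√3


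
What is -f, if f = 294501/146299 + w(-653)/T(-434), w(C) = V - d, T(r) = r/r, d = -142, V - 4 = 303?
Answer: -65982752/146299 ≈ -451.01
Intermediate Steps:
V = 307 (V = 4 + 303 = 307)
T(r) = 1
w(C) = 449 (w(C) = 307 - 1*(-142) = 307 + 142 = 449)
f = 65982752/146299 (f = 294501/146299 + 449/1 = 294501*(1/146299) + 449*1 = 294501/146299 + 449 = 65982752/146299 ≈ 451.01)
-f = -1*65982752/146299 = -65982752/146299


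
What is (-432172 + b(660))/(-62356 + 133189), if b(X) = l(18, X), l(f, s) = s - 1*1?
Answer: -431513/70833 ≈ -6.0920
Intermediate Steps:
l(f, s) = -1 + s (l(f, s) = s - 1 = -1 + s)
b(X) = -1 + X
(-432172 + b(660))/(-62356 + 133189) = (-432172 + (-1 + 660))/(-62356 + 133189) = (-432172 + 659)/70833 = -431513*1/70833 = -431513/70833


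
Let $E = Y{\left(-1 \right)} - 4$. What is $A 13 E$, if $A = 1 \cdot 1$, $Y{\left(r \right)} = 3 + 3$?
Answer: $26$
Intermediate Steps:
$Y{\left(r \right)} = 6$
$A = 1$
$E = 2$ ($E = 6 - 4 = 2$)
$A 13 E = 1 \cdot 13 \cdot 2 = 13 \cdot 2 = 26$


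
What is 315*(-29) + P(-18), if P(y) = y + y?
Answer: -9171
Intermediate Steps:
P(y) = 2*y
315*(-29) + P(-18) = 315*(-29) + 2*(-18) = -9135 - 36 = -9171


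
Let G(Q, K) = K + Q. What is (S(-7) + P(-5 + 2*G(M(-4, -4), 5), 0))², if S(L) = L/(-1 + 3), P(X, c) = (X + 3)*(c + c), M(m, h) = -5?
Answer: 49/4 ≈ 12.250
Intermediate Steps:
P(X, c) = 2*c*(3 + X) (P(X, c) = (3 + X)*(2*c) = 2*c*(3 + X))
S(L) = L/2
(S(-7) + P(-5 + 2*G(M(-4, -4), 5), 0))² = ((½)*(-7) + 2*0*(3 + (-5 + 2*(5 - 5))))² = (-7/2 + 2*0*(3 + (-5 + 2*0)))² = (-7/2 + 2*0*(3 + (-5 + 0)))² = (-7/2 + 2*0*(3 - 5))² = (-7/2 + 2*0*(-2))² = (-7/2 + 0)² = (-7/2)² = 49/4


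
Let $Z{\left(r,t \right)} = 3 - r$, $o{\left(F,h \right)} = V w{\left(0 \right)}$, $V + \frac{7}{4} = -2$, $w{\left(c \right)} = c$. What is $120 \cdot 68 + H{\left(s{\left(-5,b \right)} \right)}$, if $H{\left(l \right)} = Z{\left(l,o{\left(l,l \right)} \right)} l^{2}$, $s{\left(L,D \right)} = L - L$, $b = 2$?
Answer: $8160$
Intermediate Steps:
$V = - \frac{15}{4}$ ($V = - \frac{7}{4} - 2 = - \frac{15}{4} \approx -3.75$)
$o{\left(F,h \right)} = 0$ ($o{\left(F,h \right)} = \left(- \frac{15}{4}\right) 0 = 0$)
$s{\left(L,D \right)} = 0$
$H{\left(l \right)} = l^{2} \left(3 - l\right)$ ($H{\left(l \right)} = \left(3 - l\right) l^{2} = l^{2} \left(3 - l\right)$)
$120 \cdot 68 + H{\left(s{\left(-5,b \right)} \right)} = 120 \cdot 68 + 0^{2} \left(3 - 0\right) = 8160 + 0 \left(3 + 0\right) = 8160 + 0 \cdot 3 = 8160 + 0 = 8160$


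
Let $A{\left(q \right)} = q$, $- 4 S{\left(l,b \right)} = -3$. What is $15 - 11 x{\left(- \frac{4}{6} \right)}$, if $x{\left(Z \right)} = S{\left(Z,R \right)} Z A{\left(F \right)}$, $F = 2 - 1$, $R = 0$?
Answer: $\frac{41}{2} \approx 20.5$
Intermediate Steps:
$S{\left(l,b \right)} = \frac{3}{4}$ ($S{\left(l,b \right)} = \left(- \frac{1}{4}\right) \left(-3\right) = \frac{3}{4}$)
$F = 1$ ($F = 2 - 1 = 1$)
$x{\left(Z \right)} = \frac{3 Z}{4}$ ($x{\left(Z \right)} = \frac{3 Z}{4} \cdot 1 = \frac{3 Z}{4}$)
$15 - 11 x{\left(- \frac{4}{6} \right)} = 15 - 11 \frac{3 \left(- \frac{4}{6}\right)}{4} = 15 - 11 \frac{3 \left(\left(-4\right) \frac{1}{6}\right)}{4} = 15 - 11 \cdot \frac{3}{4} \left(- \frac{2}{3}\right) = 15 - - \frac{11}{2} = 15 + \frac{11}{2} = \frac{41}{2}$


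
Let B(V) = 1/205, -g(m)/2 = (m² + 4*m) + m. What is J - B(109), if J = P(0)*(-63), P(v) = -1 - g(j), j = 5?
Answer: -1278586/205 ≈ -6237.0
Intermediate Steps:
g(m) = -10*m - 2*m² (g(m) = -2*((m² + 4*m) + m) = -2*(m² + 5*m) = -10*m - 2*m²)
P(v) = 99 (P(v) = -1 - (-2)*5*(5 + 5) = -1 - (-2)*5*10 = -1 - 1*(-100) = -1 + 100 = 99)
B(V) = 1/205
J = -6237 (J = 99*(-63) = -6237)
J - B(109) = -6237 - 1*1/205 = -6237 - 1/205 = -1278586/205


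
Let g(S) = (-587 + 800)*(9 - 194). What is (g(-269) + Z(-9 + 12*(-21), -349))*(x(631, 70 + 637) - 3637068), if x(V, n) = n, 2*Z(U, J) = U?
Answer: 287530700631/2 ≈ 1.4377e+11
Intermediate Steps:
g(S) = -39405 (g(S) = 213*(-185) = -39405)
Z(U, J) = U/2
(g(-269) + Z(-9 + 12*(-21), -349))*(x(631, 70 + 637) - 3637068) = (-39405 + (-9 + 12*(-21))/2)*((70 + 637) - 3637068) = (-39405 + (-9 - 252)/2)*(707 - 3637068) = (-39405 + (½)*(-261))*(-3636361) = (-39405 - 261/2)*(-3636361) = -79071/2*(-3636361) = 287530700631/2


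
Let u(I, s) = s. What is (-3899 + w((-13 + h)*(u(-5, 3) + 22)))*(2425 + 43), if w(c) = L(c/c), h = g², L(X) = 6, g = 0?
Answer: -9607924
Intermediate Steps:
h = 0 (h = 0² = 0)
w(c) = 6
(-3899 + w((-13 + h)*(u(-5, 3) + 22)))*(2425 + 43) = (-3899 + 6)*(2425 + 43) = -3893*2468 = -9607924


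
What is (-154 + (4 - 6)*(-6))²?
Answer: 20164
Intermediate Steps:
(-154 + (4 - 6)*(-6))² = (-154 - 2*(-6))² = (-154 + 12)² = (-142)² = 20164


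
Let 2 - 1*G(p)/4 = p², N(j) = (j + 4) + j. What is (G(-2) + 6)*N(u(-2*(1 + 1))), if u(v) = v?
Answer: 8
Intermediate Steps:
N(j) = 4 + 2*j (N(j) = (4 + j) + j = 4 + 2*j)
G(p) = 8 - 4*p²
(G(-2) + 6)*N(u(-2*(1 + 1))) = ((8 - 4*(-2)²) + 6)*(4 + 2*(-2*(1 + 1))) = ((8 - 4*4) + 6)*(4 + 2*(-2*2)) = ((8 - 16) + 6)*(4 + 2*(-4)) = (-8 + 6)*(4 - 8) = -2*(-4) = 8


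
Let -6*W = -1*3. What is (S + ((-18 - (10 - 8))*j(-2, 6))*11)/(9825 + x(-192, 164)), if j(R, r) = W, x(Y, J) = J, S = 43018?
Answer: 42908/9989 ≈ 4.2955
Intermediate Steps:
W = 1/2 (W = -(-1)*3/6 = -1/6*(-3) = 1/2 ≈ 0.50000)
j(R, r) = 1/2
(S + ((-18 - (10 - 8))*j(-2, 6))*11)/(9825 + x(-192, 164)) = (43018 + ((-18 - (10 - 8))*(1/2))*11)/(9825 + 164) = (43018 + ((-18 - 1*2)*(1/2))*11)/9989 = (43018 + ((-18 - 2)*(1/2))*11)*(1/9989) = (43018 - 20*1/2*11)*(1/9989) = (43018 - 10*11)*(1/9989) = (43018 - 110)*(1/9989) = 42908*(1/9989) = 42908/9989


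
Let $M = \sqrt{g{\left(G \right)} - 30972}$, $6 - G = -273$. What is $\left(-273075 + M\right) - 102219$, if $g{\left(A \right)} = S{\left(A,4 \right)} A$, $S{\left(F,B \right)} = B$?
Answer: $-375294 + 4 i \sqrt{1866} \approx -3.7529 \cdot 10^{5} + 172.79 i$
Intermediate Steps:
$G = 279$ ($G = 6 - -273 = 6 + 273 = 279$)
$g{\left(A \right)} = 4 A$
$M = 4 i \sqrt{1866}$ ($M = \sqrt{4 \cdot 279 - 30972} = \sqrt{1116 - 30972} = \sqrt{-29856} = 4 i \sqrt{1866} \approx 172.79 i$)
$\left(-273075 + M\right) - 102219 = \left(-273075 + 4 i \sqrt{1866}\right) - 102219 = -375294 + 4 i \sqrt{1866}$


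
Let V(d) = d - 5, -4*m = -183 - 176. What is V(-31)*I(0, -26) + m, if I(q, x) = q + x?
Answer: 4103/4 ≈ 1025.8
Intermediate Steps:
m = 359/4 (m = -(-183 - 176)/4 = -1/4*(-359) = 359/4 ≈ 89.750)
V(d) = -5 + d
V(-31)*I(0, -26) + m = (-5 - 31)*(0 - 26) + 359/4 = -36*(-26) + 359/4 = 936 + 359/4 = 4103/4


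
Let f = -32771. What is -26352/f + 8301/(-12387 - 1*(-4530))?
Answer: -21661469/85827249 ≈ -0.25238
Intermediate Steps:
-26352/f + 8301/(-12387 - 1*(-4530)) = -26352/(-32771) + 8301/(-12387 - 1*(-4530)) = -26352*(-1/32771) + 8301/(-12387 + 4530) = 26352/32771 + 8301/(-7857) = 26352/32771 + 8301*(-1/7857) = 26352/32771 - 2767/2619 = -21661469/85827249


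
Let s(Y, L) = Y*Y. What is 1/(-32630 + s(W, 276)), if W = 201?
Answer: 1/7771 ≈ 0.00012868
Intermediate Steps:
s(Y, L) = Y²
1/(-32630 + s(W, 276)) = 1/(-32630 + 201²) = 1/(-32630 + 40401) = 1/7771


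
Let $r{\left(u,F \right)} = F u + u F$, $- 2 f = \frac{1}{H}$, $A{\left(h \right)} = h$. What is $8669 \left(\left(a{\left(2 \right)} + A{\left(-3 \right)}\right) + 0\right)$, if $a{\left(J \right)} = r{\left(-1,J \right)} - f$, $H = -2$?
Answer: $- \frac{251401}{4} \approx -62850.0$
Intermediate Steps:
$f = \frac{1}{4}$ ($f = - \frac{1}{2 \left(-2\right)} = \left(- \frac{1}{2}\right) \left(- \frac{1}{2}\right) = \frac{1}{4} \approx 0.25$)
$r{\left(u,F \right)} = 2 F u$ ($r{\left(u,F \right)} = F u + F u = 2 F u$)
$a{\left(J \right)} = - \frac{1}{4} - 2 J$ ($a{\left(J \right)} = 2 J \left(-1\right) - \frac{1}{4} = - 2 J - \frac{1}{4} = - \frac{1}{4} - 2 J$)
$8669 \left(\left(a{\left(2 \right)} + A{\left(-3 \right)}\right) + 0\right) = 8669 \left(\left(\left(- \frac{1}{4} - 4\right) - 3\right) + 0\right) = 8669 \left(\left(- \frac{17}{4} - 3\right) + 0\right) = 8669 \left(- \frac{29}{4} + 0\right) = 8669 \left(- \frac{29}{4}\right) = - \frac{251401}{4}$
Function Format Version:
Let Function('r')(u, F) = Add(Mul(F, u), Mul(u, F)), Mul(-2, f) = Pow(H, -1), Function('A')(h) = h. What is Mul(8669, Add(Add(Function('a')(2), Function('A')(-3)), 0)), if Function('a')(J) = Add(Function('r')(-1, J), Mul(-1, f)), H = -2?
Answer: Rational(-251401, 4) ≈ -62850.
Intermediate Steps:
f = Rational(1, 4) (f = Mul(Rational(-1, 2), Pow(-2, -1)) = Mul(Rational(-1, 2), Rational(-1, 2)) = Rational(1, 4) ≈ 0.25000)
Function('r')(u, F) = Mul(2, F, u) (Function('r')(u, F) = Add(Mul(F, u), Mul(F, u)) = Mul(2, F, u))
Function('a')(J) = Add(Rational(-1, 4), Mul(-2, J)) (Function('a')(J) = Add(Mul(2, J, -1), Mul(-1, Rational(1, 4))) = Add(Mul(-2, J), Rational(-1, 4)) = Add(Rational(-1, 4), Mul(-2, J)))
Mul(8669, Add(Add(Function('a')(2), Function('A')(-3)), 0)) = Mul(8669, Add(Add(Add(Rational(-1, 4), Mul(-2, 2)), -3), 0)) = Mul(8669, Add(Add(Add(Rational(-1, 4), -4), -3), 0)) = Mul(8669, Add(Add(Rational(-17, 4), -3), 0)) = Mul(8669, Add(Rational(-29, 4), 0)) = Mul(8669, Rational(-29, 4)) = Rational(-251401, 4)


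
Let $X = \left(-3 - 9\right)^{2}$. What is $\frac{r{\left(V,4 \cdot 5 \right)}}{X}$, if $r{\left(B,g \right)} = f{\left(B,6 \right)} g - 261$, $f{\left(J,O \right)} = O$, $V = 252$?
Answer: $- \frac{47}{48} \approx -0.97917$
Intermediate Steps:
$X = 144$ ($X = \left(-12\right)^{2} = 144$)
$r{\left(B,g \right)} = -261 + 6 g$ ($r{\left(B,g \right)} = 6 g - 261 = -261 + 6 g$)
$\frac{r{\left(V,4 \cdot 5 \right)}}{X} = \frac{-261 + 6 \cdot 4 \cdot 5}{144} = \left(-261 + 6 \cdot 20\right) \frac{1}{144} = \left(-261 + 120\right) \frac{1}{144} = \left(-141\right) \frac{1}{144} = - \frac{47}{48}$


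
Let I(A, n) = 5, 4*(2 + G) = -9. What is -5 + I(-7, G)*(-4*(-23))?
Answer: 455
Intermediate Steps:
G = -17/4 (G = -2 + (¼)*(-9) = -2 - 9/4 = -17/4 ≈ -4.2500)
-5 + I(-7, G)*(-4*(-23)) = -5 + 5*(-4*(-23)) = -5 + 5*92 = -5 + 460 = 455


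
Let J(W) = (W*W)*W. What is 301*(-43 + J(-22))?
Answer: -3217991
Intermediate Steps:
J(W) = W**3 (J(W) = W**2*W = W**3)
301*(-43 + J(-22)) = 301*(-43 + (-22)**3) = 301*(-43 - 10648) = 301*(-10691) = -3217991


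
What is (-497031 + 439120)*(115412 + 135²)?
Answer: -7739052307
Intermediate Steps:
(-497031 + 439120)*(115412 + 135²) = -57911*(115412 + 18225) = -57911*133637 = -7739052307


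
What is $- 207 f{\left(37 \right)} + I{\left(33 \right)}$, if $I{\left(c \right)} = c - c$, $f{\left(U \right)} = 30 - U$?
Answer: $1449$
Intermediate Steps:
$I{\left(c \right)} = 0$
$- 207 f{\left(37 \right)} + I{\left(33 \right)} = - 207 \left(30 - 37\right) + 0 = \left(-207\right) \left(-7\right) + 0 = 1449 + 0 = 1449$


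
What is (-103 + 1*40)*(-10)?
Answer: 630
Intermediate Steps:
(-103 + 1*40)*(-10) = (-103 + 40)*(-10) = -63*(-10) = 630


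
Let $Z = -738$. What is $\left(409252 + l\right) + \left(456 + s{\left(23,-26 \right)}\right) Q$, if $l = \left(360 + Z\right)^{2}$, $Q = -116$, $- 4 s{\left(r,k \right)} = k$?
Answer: $498486$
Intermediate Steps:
$s{\left(r,k \right)} = - \frac{k}{4}$
$l = 142884$ ($l = \left(360 - 738\right)^{2} = \left(-378\right)^{2} = 142884$)
$\left(409252 + l\right) + \left(456 + s{\left(23,-26 \right)}\right) Q = \left(409252 + 142884\right) + \left(456 - - \frac{13}{2}\right) \left(-116\right) = 552136 + \left(456 + \frac{13}{2}\right) \left(-116\right) = 552136 + \frac{925}{2} \left(-116\right) = 552136 - 53650 = 498486$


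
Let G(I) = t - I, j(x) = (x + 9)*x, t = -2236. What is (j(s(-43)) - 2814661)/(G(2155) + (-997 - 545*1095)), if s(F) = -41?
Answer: 937783/200721 ≈ 4.6721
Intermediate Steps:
j(x) = x*(9 + x) (j(x) = (9 + x)*x = x*(9 + x))
G(I) = -2236 - I
(j(s(-43)) - 2814661)/(G(2155) + (-997 - 545*1095)) = (-41*(9 - 41) - 2814661)/((-2236 - 1*2155) + (-997 - 545*1095)) = (-41*(-32) - 2814661)/((-2236 - 2155) + (-997 - 596775)) = (1312 - 2814661)/(-4391 - 597772) = -2813349/(-602163) = -2813349*(-1/602163) = 937783/200721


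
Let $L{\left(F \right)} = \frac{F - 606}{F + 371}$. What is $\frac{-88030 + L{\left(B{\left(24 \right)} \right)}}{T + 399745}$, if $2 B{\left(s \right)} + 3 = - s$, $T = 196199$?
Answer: $- \frac{62942689}{426099960} \approx -0.14772$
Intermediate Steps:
$B{\left(s \right)} = - \frac{3}{2} - \frac{s}{2}$ ($B{\left(s \right)} = - \frac{3}{2} + \frac{\left(-1\right) s}{2} = - \frac{3}{2} - \frac{s}{2}$)
$L{\left(F \right)} = \frac{-606 + F}{371 + F}$
$\frac{-88030 + L{\left(B{\left(24 \right)} \right)}}{T + 399745} = \frac{-88030 + \frac{-606 - \frac{27}{2}}{371 - \frac{27}{2}}}{196199 + 399745} = \frac{-88030 + \frac{-606 - \frac{27}{2}}{371 - \frac{27}{2}}}{595944} = \left(-88030 + \frac{-606 - \frac{27}{2}}{371 - \frac{27}{2}}\right) \frac{1}{595944} = \left(-88030 + \frac{1}{\frac{715}{2}} \left(- \frac{1239}{2}\right)\right) \frac{1}{595944} = \left(-88030 + \frac{2}{715} \left(- \frac{1239}{2}\right)\right) \frac{1}{595944} = \left(-88030 - \frac{1239}{715}\right) \frac{1}{595944} = \left(- \frac{62942689}{715}\right) \frac{1}{595944} = - \frac{62942689}{426099960}$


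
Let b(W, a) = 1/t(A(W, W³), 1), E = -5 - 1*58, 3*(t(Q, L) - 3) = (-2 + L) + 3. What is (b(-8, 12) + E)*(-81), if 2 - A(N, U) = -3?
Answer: 55890/11 ≈ 5080.9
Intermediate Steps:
A(N, U) = 5 (A(N, U) = 2 - 1*(-3) = 2 + 3 = 5)
t(Q, L) = 10/3 + L/3 (t(Q, L) = 3 + ((-2 + L) + 3)/3 = 3 + (1 + L)/3 = 3 + (⅓ + L/3) = 10/3 + L/3)
E = -63 (E = -5 - 58 = -63)
b(W, a) = 3/11 (b(W, a) = 1/(10/3 + (⅓)*1) = 1/(10/3 + ⅓) = 1/(11/3) = 3/11)
(b(-8, 12) + E)*(-81) = (3/11 - 63)*(-81) = -690/11*(-81) = 55890/11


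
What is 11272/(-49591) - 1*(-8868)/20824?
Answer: 51261215/258170746 ≈ 0.19856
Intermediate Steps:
11272/(-49591) - 1*(-8868)/20824 = 11272*(-1/49591) + 8868*(1/20824) = -11272/49591 + 2217/5206 = 51261215/258170746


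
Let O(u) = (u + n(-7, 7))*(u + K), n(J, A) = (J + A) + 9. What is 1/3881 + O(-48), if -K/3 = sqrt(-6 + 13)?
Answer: 7265233/3881 + 117*sqrt(7) ≈ 2181.6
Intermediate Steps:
K = -3*sqrt(7) (K = -3*sqrt(-6 + 13) = -3*sqrt(7) ≈ -7.9373)
n(J, A) = 9 + A + J (n(J, A) = (A + J) + 9 = 9 + A + J)
O(u) = (9 + u)*(u - 3*sqrt(7)) (O(u) = (u + (9 + 7 - 7))*(u - 3*sqrt(7)) = (u + 9)*(u - 3*sqrt(7)) = (9 + u)*(u - 3*sqrt(7)))
1/3881 + O(-48) = 1/3881 + ((-48)**2 - 27*sqrt(7) + 9*(-48) - 3*(-48)*sqrt(7)) = 1/3881 + (2304 - 27*sqrt(7) - 432 + 144*sqrt(7)) = 1/3881 + (1872 + 117*sqrt(7)) = 7265233/3881 + 117*sqrt(7)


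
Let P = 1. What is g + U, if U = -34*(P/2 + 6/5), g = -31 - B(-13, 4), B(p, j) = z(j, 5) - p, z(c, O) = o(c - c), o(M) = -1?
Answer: -504/5 ≈ -100.80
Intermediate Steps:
z(c, O) = -1
B(p, j) = -1 - p
g = -43 (g = -31 - (-1 - 1*(-13)) = -31 - (-1 + 13) = -31 - 1*12 = -31 - 12 = -43)
U = -289/5 (U = -34*(1/2 + 6/5) = -34*17/10 = -289/5 ≈ -57.800)
g + U = -43 - 289/5 = -504/5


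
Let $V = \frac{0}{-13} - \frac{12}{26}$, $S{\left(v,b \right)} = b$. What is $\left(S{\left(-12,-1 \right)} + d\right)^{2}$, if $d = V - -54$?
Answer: $\frac{466489}{169} \approx 2760.3$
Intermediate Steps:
$V = - \frac{6}{13}$ ($V = 0 \left(- \frac{1}{13}\right) - \frac{6}{13} = 0 - \frac{6}{13} = - \frac{6}{13} \approx -0.46154$)
$d = \frac{696}{13}$ ($d = - \frac{6}{13} - -54 = - \frac{6}{13} + 54 = \frac{696}{13} \approx 53.538$)
$\left(S{\left(-12,-1 \right)} + d\right)^{2} = \left(-1 + \frac{696}{13}\right)^{2} = \left(\frac{683}{13}\right)^{2} = \frac{466489}{169}$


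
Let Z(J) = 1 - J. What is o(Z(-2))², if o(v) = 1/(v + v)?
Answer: 1/36 ≈ 0.027778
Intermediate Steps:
o(v) = 1/(2*v)
o(Z(-2))² = (1/(2*(1 - 1*(-2))))² = (1/(2*(1 + 2)))² = ((½)/3)² = ((½)*(⅓))² = (⅙)² = 1/36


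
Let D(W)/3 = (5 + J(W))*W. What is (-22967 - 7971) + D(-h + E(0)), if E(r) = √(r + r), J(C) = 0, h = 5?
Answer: -31013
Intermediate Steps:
E(r) = √2*√r (E(r) = √(2*r) = √2*√r)
D(W) = 15*W (D(W) = 3*((5 + 0)*W) = 3*(5*W) = 15*W)
(-22967 - 7971) + D(-h + E(0)) = (-22967 - 7971) + 15*(-1*5 + √2*√0) = -30938 + 15*(-5 + √2*0) = -30938 + 15*(-5 + 0) = -30938 + 15*(-5) = -30938 - 75 = -31013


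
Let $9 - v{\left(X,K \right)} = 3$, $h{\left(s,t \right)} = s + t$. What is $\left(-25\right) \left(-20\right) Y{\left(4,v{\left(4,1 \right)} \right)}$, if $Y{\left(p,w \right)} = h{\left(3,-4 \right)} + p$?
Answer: $1500$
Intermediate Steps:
$v{\left(X,K \right)} = 6$ ($v{\left(X,K \right)} = 9 - 3 = 6$)
$Y{\left(p,w \right)} = -1 + p$ ($Y{\left(p,w \right)} = \left(3 - 4\right) + p = -1 + p$)
$\left(-25\right) \left(-20\right) Y{\left(4,v{\left(4,1 \right)} \right)} = \left(-25\right) \left(-20\right) \left(-1 + 4\right) = 500 \cdot 3 = 1500$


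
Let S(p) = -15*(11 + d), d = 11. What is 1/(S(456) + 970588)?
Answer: 1/970258 ≈ 1.0307e-6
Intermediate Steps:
S(p) = -330 (S(p) = -15*(11 + 11) = -15*22 = -330)
1/(S(456) + 970588) = 1/(-330 + 970588) = 1/970258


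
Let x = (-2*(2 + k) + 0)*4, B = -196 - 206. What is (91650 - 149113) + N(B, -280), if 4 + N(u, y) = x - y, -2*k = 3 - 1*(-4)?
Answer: -57175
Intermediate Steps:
k = -7/2 (k = -(3 - 1*(-4))/2 = -(3 + 4)/2 = -1/2*7 = -7/2 ≈ -3.5000)
B = -402
x = 12 (x = (-2*(2 - 7/2) + 0)*4 = (-2*(-3/2) + 0)*4 = (3 + 0)*4 = 3*4 = 12)
N(u, y) = 8 - y (N(u, y) = -4 + (12 - y) = 8 - y)
(91650 - 149113) + N(B, -280) = (91650 - 149113) + (8 - 1*(-280)) = -57463 + (8 + 280) = -57463 + 288 = -57175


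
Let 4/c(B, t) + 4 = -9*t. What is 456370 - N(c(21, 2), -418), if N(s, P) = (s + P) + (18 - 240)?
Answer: 5027112/11 ≈ 4.5701e+5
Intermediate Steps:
c(B, t) = 4/(-4 - 9*t)
N(s, P) = -222 + P + s (N(s, P) = (P + s) - 222 = -222 + P + s)
456370 - N(c(21, 2), -418) = 456370 - (-222 - 418 - 4/(4 + 9*2)) = 456370 - (-222 - 418 - 4/(4 + 18)) = 456370 - (-222 - 418 - 4/22) = 456370 - (-222 - 418 - 4*1/22) = 456370 - (-222 - 418 - 2/11) = 456370 - 1*(-7042/11) = 456370 + 7042/11 = 5027112/11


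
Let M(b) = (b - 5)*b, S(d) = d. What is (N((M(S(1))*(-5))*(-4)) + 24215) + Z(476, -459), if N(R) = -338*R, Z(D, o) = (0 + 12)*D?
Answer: 56967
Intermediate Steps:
Z(D, o) = 12*D
M(b) = b*(-5 + b) (M(b) = (-5 + b)*b = b*(-5 + b))
(N((M(S(1))*(-5))*(-4)) + 24215) + Z(476, -459) = (-338*(1*(-5 + 1))*(-5)*(-4) + 24215) + 12*476 = (-338*(1*(-4))*(-5)*(-4) + 24215) + 5712 = (-338*(-4*(-5))*(-4) + 24215) + 5712 = (-6760*(-4) + 24215) + 5712 = (-338*(-80) + 24215) + 5712 = (27040 + 24215) + 5712 = 51255 + 5712 = 56967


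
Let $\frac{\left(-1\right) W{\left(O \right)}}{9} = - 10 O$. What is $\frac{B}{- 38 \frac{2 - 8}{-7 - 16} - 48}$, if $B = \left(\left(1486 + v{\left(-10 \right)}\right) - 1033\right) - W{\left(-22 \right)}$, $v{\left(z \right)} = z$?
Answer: $- \frac{55729}{1332} \approx -41.839$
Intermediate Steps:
$W{\left(O \right)} = 90 O$ ($W{\left(O \right)} = - 9 \left(- 10 O\right) = 90 O$)
$B = 2423$ ($B = \left(\left(1486 - 10\right) - 1033\right) - 90 \left(-22\right) = \left(1476 - 1033\right) - -1980 = 443 + 1980 = 2423$)
$\frac{B}{- 38 \frac{2 - 8}{-7 - 16} - 48} = \frac{2423}{- 38 \frac{2 - 8}{-7 - 16} - 48} = \frac{2423}{- 38 \left(- \frac{6}{-23}\right) - 48} = \frac{2423}{- 38 \left(\left(-6\right) \left(- \frac{1}{23}\right)\right) - 48} = \frac{2423}{\left(-38\right) \frac{6}{23} - 48} = \frac{2423}{- \frac{228}{23} - 48} = \frac{2423}{- \frac{1332}{23}} = 2423 \left(- \frac{23}{1332}\right) = - \frac{55729}{1332}$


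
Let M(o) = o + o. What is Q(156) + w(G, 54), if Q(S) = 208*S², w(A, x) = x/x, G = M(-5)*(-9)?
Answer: 5061889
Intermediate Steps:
M(o) = 2*o
G = 90 (G = (2*(-5))*(-9) = -10*(-9) = 90)
w(A, x) = 1
Q(156) + w(G, 54) = 208*156² + 1 = 208*24336 + 1 = 5061888 + 1 = 5061889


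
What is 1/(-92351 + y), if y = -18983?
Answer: -1/111334 ≈ -8.9820e-6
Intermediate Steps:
1/(-92351 + y) = 1/(-92351 - 18983) = 1/(-111334) = -1/111334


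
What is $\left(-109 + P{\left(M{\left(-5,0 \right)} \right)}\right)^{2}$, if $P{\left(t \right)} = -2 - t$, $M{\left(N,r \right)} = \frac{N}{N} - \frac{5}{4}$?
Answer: $\frac{196249}{16} \approx 12266.0$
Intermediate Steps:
$M{\left(N,r \right)} = - \frac{1}{4}$ ($M{\left(N,r \right)} = 1 - \frac{5}{4} = - \frac{1}{4}$)
$\left(-109 + P{\left(M{\left(-5,0 \right)} \right)}\right)^{2} = \left(-109 - \frac{7}{4}\right)^{2} = \left(- \frac{443}{4}\right)^{2} = \frac{196249}{16}$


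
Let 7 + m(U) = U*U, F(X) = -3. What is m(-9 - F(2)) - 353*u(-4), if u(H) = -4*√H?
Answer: 29 + 2824*I ≈ 29.0 + 2824.0*I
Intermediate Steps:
m(U) = -7 + U² (m(U) = -7 + U*U = -7 + U²)
m(-9 - F(2)) - 353*u(-4) = (-7 + (-9 - 1*(-3))²) - (-1412)*√(-4) = (-7 + (-9 + 3)²) - (-1412)*2*I = (-7 + (-6)²) - (-2824)*I = (-7 + 36) + 2824*I = 29 + 2824*I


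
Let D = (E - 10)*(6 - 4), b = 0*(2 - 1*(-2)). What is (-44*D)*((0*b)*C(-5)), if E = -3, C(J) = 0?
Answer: 0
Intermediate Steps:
b = 0 (b = 0*(2 + 2) = 0*4 = 0)
D = -26 (D = (-3 - 10)*(6 - 4) = -13*2 = -26)
(-44*D)*((0*b)*C(-5)) = (-44*(-26))*((0*0)*0) = 1144*(0*0) = 1144*0 = 0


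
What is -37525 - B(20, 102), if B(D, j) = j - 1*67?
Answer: -37560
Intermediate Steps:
B(D, j) = -67 + j (B(D, j) = j - 67 = -67 + j)
-37525 - B(20, 102) = -37525 - (-67 + 102) = -37525 - 1*35 = -37525 - 35 = -37560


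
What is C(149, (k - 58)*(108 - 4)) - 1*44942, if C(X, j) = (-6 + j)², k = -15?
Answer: 57684662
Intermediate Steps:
C(149, (k - 58)*(108 - 4)) - 1*44942 = (-6 + (-15 - 58)*(108 - 4))² - 1*44942 = (-6 - 73*104)² - 44942 = (-6 - 7592)² - 44942 = (-7598)² - 44942 = 57729604 - 44942 = 57684662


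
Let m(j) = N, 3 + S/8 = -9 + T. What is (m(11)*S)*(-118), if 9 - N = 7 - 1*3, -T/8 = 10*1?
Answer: 434240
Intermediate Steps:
T = -80 ≈ -80.000
N = 5 (N = 9 - (7 - 1*3) = 9 - (7 - 3) = 9 - 1*4 = 9 - 4 = 5)
S = -736 (S = -24 + 8*(-9 - 80) = -24 + 8*(-89) = -24 - 712 = -736)
m(j) = 5
(m(11)*S)*(-118) = (5*(-736))*(-118) = -3680*(-118) = 434240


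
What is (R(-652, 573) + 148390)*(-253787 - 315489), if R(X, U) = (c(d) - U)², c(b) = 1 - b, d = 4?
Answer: -273346979816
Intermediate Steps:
R(X, U) = (-3 - U)² (R(X, U) = ((1 - 1*4) - U)² = ((1 - 4) - U)² = (-3 - U)²)
(R(-652, 573) + 148390)*(-253787 - 315489) = ((3 + 573)² + 148390)*(-253787 - 315489) = (576² + 148390)*(-569276) = (331776 + 148390)*(-569276) = 480166*(-569276) = -273346979816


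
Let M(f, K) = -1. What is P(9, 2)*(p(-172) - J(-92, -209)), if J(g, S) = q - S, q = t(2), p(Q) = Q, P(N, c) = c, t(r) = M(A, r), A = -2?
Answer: -760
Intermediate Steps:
t(r) = -1
q = -1
J(g, S) = -1 - S
P(9, 2)*(p(-172) - J(-92, -209)) = 2*(-172 - (-1 - 1*(-209))) = 2*(-172 - (-1 + 209)) = 2*(-172 - 1*208) = 2*(-172 - 208) = 2*(-380) = -760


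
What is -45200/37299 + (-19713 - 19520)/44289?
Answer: -1155071489/550645137 ≈ -2.0977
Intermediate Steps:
-45200/37299 + (-19713 - 19520)/44289 = -45200*1/37299 - 39233*1/44289 = -45200/37299 - 39233/44289 = -1155071489/550645137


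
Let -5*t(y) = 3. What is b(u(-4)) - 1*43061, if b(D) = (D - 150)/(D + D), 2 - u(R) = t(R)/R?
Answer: -3189477/74 ≈ -43101.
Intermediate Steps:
t(y) = -⅗ (t(y) = -⅕*3 = -⅗)
u(R) = 2 + 3/(5*R) (u(R) = 2 - (-3)/(5*R) = 2 + 3/(5*R))
b(D) = (-150 + D)/(2*D) (b(D) = (-150 + D)/((2*D)) = (-150 + D)*(1/(2*D)) = (-150 + D)/(2*D))
b(u(-4)) - 1*43061 = (-150 + (2 + (⅗)/(-4)))/(2*(2 + (⅗)/(-4))) - 1*43061 = (-150 + (2 + (⅗)*(-¼)))/(2*(2 + (⅗)*(-¼))) - 43061 = (-150 + (2 - 3/20))/(2*(2 - 3/20)) - 43061 = (-150 + 37/20)/(2*(37/20)) - 43061 = (½)*(20/37)*(-2963/20) - 43061 = -2963/74 - 43061 = -3189477/74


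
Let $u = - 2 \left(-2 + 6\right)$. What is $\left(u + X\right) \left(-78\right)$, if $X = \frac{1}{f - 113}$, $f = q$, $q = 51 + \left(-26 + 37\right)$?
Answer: $\frac{10634}{17} \approx 625.53$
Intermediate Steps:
$q = 62$ ($q = 51 + 11 = 62$)
$f = 62$
$u = -8$ ($u = \left(-2\right) 4 = -8$)
$X = - \frac{1}{51}$ ($X = \frac{1}{62 - 113} = \frac{1}{-51} = - \frac{1}{51} \approx -0.019608$)
$\left(u + X\right) \left(-78\right) = \left(-8 - \frac{1}{51}\right) \left(-78\right) = \left(- \frac{409}{51}\right) \left(-78\right) = \frac{10634}{17}$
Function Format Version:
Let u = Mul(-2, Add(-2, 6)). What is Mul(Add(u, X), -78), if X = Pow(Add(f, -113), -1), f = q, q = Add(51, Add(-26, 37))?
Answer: Rational(10634, 17) ≈ 625.53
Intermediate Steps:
q = 62 (q = Add(51, 11) = 62)
f = 62
u = -8 (u = Mul(-2, 4) = -8)
X = Rational(-1, 51) (X = Pow(Add(62, -113), -1) = Pow(-51, -1) = Rational(-1, 51) ≈ -0.019608)
Mul(Add(u, X), -78) = Mul(Add(-8, Rational(-1, 51)), -78) = Mul(Rational(-409, 51), -78) = Rational(10634, 17)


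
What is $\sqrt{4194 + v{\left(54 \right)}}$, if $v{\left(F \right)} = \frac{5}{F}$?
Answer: $\frac{\sqrt{1358886}}{18} \approx 64.762$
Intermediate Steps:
$\sqrt{4194 + v{\left(54 \right)}} = \sqrt{4194 + \frac{5}{54}} = \sqrt{\frac{226481}{54}} = \frac{\sqrt{1358886}}{18}$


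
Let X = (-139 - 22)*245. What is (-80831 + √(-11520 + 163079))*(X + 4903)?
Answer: 2792064402 - 34542*√151559 ≈ 2.7786e+9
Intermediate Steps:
X = -39445 (X = -161*245 = -39445)
(-80831 + √(-11520 + 163079))*(X + 4903) = (-80831 + √(-11520 + 163079))*(-39445 + 4903) = (-80831 + √151559)*(-34542) = 2792064402 - 34542*√151559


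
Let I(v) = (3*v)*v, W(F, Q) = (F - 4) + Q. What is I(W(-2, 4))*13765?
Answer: 165180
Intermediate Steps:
W(F, Q) = -4 + F + Q (W(F, Q) = (-4 + F) + Q = -4 + F + Q)
I(v) = 3*v²
I(W(-2, 4))*13765 = (3*(-4 - 2 + 4)²)*13765 = (3*(-2)²)*13765 = (3*4)*13765 = 12*13765 = 165180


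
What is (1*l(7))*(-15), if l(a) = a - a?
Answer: 0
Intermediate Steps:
l(a) = 0
(1*l(7))*(-15) = (1*0)*(-15) = 0*(-15) = 0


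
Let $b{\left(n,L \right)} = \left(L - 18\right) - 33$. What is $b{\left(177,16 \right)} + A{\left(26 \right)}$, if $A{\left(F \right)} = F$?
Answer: $-9$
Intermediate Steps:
$b{\left(n,L \right)} = -51 + L$ ($b{\left(n,L \right)} = \left(-18 + L\right) - 33 = -51 + L$)
$b{\left(177,16 \right)} + A{\left(26 \right)} = \left(-51 + 16\right) + 26 = -35 + 26 = -9$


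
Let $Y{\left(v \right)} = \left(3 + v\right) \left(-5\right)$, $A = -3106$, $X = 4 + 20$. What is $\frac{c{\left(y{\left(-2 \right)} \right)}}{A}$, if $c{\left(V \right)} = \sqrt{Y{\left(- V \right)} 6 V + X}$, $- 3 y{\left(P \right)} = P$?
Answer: $- \frac{i \sqrt{51}}{4659} \approx - 0.0015328 i$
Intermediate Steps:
$y{\left(P \right)} = - \frac{P}{3}$
$X = 24$
$Y{\left(v \right)} = -15 - 5 v$
$c{\left(V \right)} = \sqrt{24 + 6 V \left(-15 + 5 V\right)}$ ($c{\left(V \right)} = \sqrt{\left(-15 - 5 \left(- V\right)\right) 6 V + 24} = \sqrt{\left(-15 + 5 V\right) 6 V + 24} = \sqrt{6 V \left(-15 + 5 V\right) + 24} = \sqrt{24 + 6 V \left(-15 + 5 V\right)}$)
$\frac{c{\left(y{\left(-2 \right)} \right)}}{A} = \frac{\sqrt{6} \sqrt{4 - 5 \left(\left(- \frac{1}{3}\right) \left(-2\right)\right) \left(3 - \left(- \frac{1}{3}\right) \left(-2\right)\right)}}{-3106} = \sqrt{6} \sqrt{4 - \frac{10 \left(3 - \frac{2}{3}\right)}{3}} \left(- \frac{1}{3106}\right) = \sqrt{6} \sqrt{4 - \frac{10}{3} \cdot \frac{7}{3}} \left(- \frac{1}{3106}\right) = \sqrt{6} \sqrt{4 - \frac{70}{9}} \left(- \frac{1}{3106}\right) = \sqrt{6} \sqrt{- \frac{34}{9}} \left(- \frac{1}{3106}\right) = \sqrt{6} \frac{i \sqrt{34}}{3} \left(- \frac{1}{3106}\right) = \frac{2 i \sqrt{51}}{3} \left(- \frac{1}{3106}\right) = - \frac{i \sqrt{51}}{4659}$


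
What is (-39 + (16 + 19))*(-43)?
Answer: 172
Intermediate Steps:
(-39 + (16 + 19))*(-43) = (-39 + 35)*(-43) = -4*(-43) = 172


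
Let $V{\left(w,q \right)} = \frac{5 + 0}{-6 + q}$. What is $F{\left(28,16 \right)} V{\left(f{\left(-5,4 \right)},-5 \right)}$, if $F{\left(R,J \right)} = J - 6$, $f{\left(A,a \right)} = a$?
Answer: $- \frac{50}{11} \approx -4.5455$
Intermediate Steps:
$V{\left(w,q \right)} = \frac{5}{-6 + q}$
$F{\left(R,J \right)} = -6 + J$
$F{\left(28,16 \right)} V{\left(f{\left(-5,4 \right)},-5 \right)} = \left(-6 + 16\right) \frac{5}{-6 - 5} = 10 \frac{5}{-11} = 10 \cdot 5 \left(- \frac{1}{11}\right) = 10 \left(- \frac{5}{11}\right) = - \frac{50}{11}$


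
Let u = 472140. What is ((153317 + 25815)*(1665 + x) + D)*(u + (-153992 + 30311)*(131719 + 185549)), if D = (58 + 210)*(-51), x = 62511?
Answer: -451096374315131619552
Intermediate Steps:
D = -13668 (D = 268*(-51) = -13668)
((153317 + 25815)*(1665 + x) + D)*(u + (-153992 + 30311)*(131719 + 185549)) = ((153317 + 25815)*(1665 + 62511) - 13668)*(472140 + (-153992 + 30311)*(131719 + 185549)) = (179132*64176 - 13668)*(472140 - 123681*317268) = (11495975232 - 13668)*(472140 - 39240023508) = 11495961564*(-39239551368) = -451096374315131619552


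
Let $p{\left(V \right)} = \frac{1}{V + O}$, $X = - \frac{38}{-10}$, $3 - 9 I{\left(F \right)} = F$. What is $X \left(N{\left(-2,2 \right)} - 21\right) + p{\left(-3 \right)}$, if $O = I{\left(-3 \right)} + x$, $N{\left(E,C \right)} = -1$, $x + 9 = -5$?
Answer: $- \frac{20497}{245} \approx -83.661$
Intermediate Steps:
$x = -14$ ($x = -9 - 5 = -14$)
$I{\left(F \right)} = \frac{1}{3} - \frac{F}{9}$
$X = \frac{19}{5}$ ($X = \left(-38\right) \left(- \frac{1}{10}\right) = \frac{19}{5} \approx 3.8$)
$O = - \frac{40}{3}$ ($O = \left(\frac{1}{3} - - \frac{1}{3}\right) - 14 = \left(\frac{1}{3} + \frac{1}{3}\right) - 14 = \frac{2}{3} - 14 = - \frac{40}{3} \approx -13.333$)
$p{\left(V \right)} = \frac{1}{- \frac{40}{3} + V}$ ($p{\left(V \right)} = \frac{1}{V - \frac{40}{3}} = \frac{1}{- \frac{40}{3} + V}$)
$X \left(N{\left(-2,2 \right)} - 21\right) + p{\left(-3 \right)} = \frac{19 \left(-1 - 21\right)}{5} + \frac{3}{-40 + 3 \left(-3\right)} = \frac{19 \left(-1 - 21\right)}{5} + \frac{3}{-40 - 9} = \frac{19}{5} \left(-22\right) + \frac{3}{-49} = - \frac{418}{5} + 3 \left(- \frac{1}{49}\right) = - \frac{418}{5} - \frac{3}{49} = - \frac{20497}{245}$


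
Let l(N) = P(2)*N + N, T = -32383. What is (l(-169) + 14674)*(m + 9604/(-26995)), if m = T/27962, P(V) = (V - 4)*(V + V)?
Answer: -18120208290981/754834190 ≈ -24006.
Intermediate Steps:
P(V) = 2*V*(-4 + V) (P(V) = (-4 + V)*(2*V) = 2*V*(-4 + V))
l(N) = -7*N (l(N) = (2*2*(-4 + 2))*N + N = (2*2*(-2))*N + N = -8*N + N = -7*N)
m = -32383/27962 ≈ -1.1581
(l(-169) + 14674)*(m + 9604/(-26995)) = (-7*(-169) + 14674)*(-32383/27962 + 9604/(-26995)) = (1183 + 14674)*(-32383/27962 + 9604*(-1/26995)) = 15857*(-32383/27962 - 9604/26995) = 15857*(-1142726133/754834190) = -18120208290981/754834190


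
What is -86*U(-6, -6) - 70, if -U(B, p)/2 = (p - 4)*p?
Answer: 10250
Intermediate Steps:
U(B, p) = -2*p*(-4 + p) (U(B, p) = -2*(p - 4)*p = -2*(-4 + p)*p = -2*p*(-4 + p))
-86*U(-6, -6) - 70 = -172*(-6)*(4 - 1*(-6)) - 70 = -172*(-6)*(4 + 6) - 70 = -172*(-6)*10 - 70 = -86*(-120) - 70 = 10320 - 70 = 10250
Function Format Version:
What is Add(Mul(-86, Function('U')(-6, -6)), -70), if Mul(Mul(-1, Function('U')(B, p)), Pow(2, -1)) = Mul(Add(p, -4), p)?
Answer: 10250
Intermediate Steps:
Function('U')(B, p) = Mul(-2, p, Add(-4, p)) (Function('U')(B, p) = Mul(-2, Mul(Add(p, -4), p)) = Mul(-2, Mul(Add(-4, p), p)) = Mul(-2, Mul(p, Add(-4, p))) = Mul(-2, p, Add(-4, p)))
Add(Mul(-86, Function('U')(-6, -6)), -70) = Add(Mul(-86, Mul(2, -6, Add(4, Mul(-1, -6)))), -70) = Add(Mul(-86, Mul(2, -6, Add(4, 6))), -70) = Add(Mul(-86, Mul(2, -6, 10)), -70) = Add(Mul(-86, -120), -70) = Add(10320, -70) = 10250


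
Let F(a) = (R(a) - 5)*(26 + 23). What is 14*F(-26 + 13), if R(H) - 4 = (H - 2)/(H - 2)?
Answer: 0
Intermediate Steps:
R(H) = 5 (R(H) = 4 + (H - 2)/(H - 2) = 4 + (-2 + H)/(-2 + H) = 4 + 1 = 5)
F(a) = 0 (F(a) = (5 - 5)*(26 + 23) = 0*49 = 0)
14*F(-26 + 13) = 14*0 = 0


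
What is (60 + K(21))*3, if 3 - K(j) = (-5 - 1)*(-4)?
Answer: 117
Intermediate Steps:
K(j) = -21 (K(j) = 3 - (-5 - 1)*(-4) = 3 - (-6)*(-4) = 3 - 1*24 = 3 - 24 = -21)
(60 + K(21))*3 = (60 - 21)*3 = 39*3 = 117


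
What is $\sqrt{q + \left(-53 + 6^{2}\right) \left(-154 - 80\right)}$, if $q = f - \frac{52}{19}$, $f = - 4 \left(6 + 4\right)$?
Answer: $\frac{\sqrt{1420630}}{19} \approx 62.732$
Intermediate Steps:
$f = -40$ ($f = \left(-4\right) 10 = -40$)
$q = - \frac{812}{19}$ ($q = -40 - \frac{52}{19} = - \frac{812}{19} \approx -42.737$)
$\sqrt{q + \left(-53 + 6^{2}\right) \left(-154 - 80\right)} = \sqrt{- \frac{812}{19} + \left(-53 + 6^{2}\right) \left(-154 - 80\right)} = \sqrt{- \frac{812}{19} + \left(-53 + 36\right) \left(-234\right)} = \sqrt{- \frac{812}{19} - -3978} = \sqrt{- \frac{812}{19} + 3978} = \sqrt{\frac{74770}{19}} = \frac{\sqrt{1420630}}{19}$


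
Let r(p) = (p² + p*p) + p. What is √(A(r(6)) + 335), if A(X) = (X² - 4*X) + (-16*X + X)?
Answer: √4937 ≈ 70.264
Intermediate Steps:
r(p) = p + 2*p² (r(p) = (p² + p²) + p = 2*p² + p = p + 2*p²)
A(X) = X² - 19*X (A(X) = (X² - 4*X) - 15*X = X² - 19*X)
√(A(r(6)) + 335) = √((6*(1 + 2*6))*(-19 + 6*(1 + 2*6)) + 335) = √((6*(1 + 12))*(-19 + 6*(1 + 12)) + 335) = √((6*13)*(-19 + 6*13) + 335) = √(78*(-19 + 78) + 335) = √(78*59 + 335) = √(4602 + 335) = √4937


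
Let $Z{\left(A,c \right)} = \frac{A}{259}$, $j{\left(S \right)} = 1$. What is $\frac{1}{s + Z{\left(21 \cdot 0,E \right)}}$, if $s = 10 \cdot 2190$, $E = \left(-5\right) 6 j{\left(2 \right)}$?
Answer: $\frac{1}{21900} \approx 4.5662 \cdot 10^{-5}$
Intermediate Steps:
$E = -30$ ($E = \left(-5\right) 6 \cdot 1 = \left(-30\right) 1 = -30$)
$Z{\left(A,c \right)} = \frac{A}{259}$ ($Z{\left(A,c \right)} = A \frac{1}{259} = \frac{A}{259}$)
$s = 21900$
$\frac{1}{s + Z{\left(21 \cdot 0,E \right)}} = \frac{1}{21900 + \frac{21 \cdot 0}{259}} = \frac{1}{21900 + \frac{1}{259} \cdot 0} = \frac{1}{21900 + 0} = \frac{1}{21900}$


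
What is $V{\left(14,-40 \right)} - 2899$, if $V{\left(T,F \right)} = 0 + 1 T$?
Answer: $-2885$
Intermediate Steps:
$V{\left(T,F \right)} = T$ ($V{\left(T,F \right)} = 0 + T = T$)
$V{\left(14,-40 \right)} - 2899 = 14 - 2899 = -2885$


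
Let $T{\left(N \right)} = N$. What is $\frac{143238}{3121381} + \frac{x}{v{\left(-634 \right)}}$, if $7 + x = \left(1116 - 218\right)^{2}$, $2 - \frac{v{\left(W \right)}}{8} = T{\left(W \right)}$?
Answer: $\frac{839267023067}{5293862176} \approx 158.54$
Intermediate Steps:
$v{\left(W \right)} = 16 - 8 W$
$x = 806397$ ($x = -7 + \left(1116 - 218\right)^{2} = -7 + 898^{2} = -7 + 806404 = 806397$)
$\frac{143238}{3121381} + \frac{x}{v{\left(-634 \right)}} = \frac{143238}{3121381} + \frac{806397}{16 - -5072} = 143238 \cdot \frac{1}{3121381} + \frac{806397}{16 + 5072} = \frac{143238}{3121381} + \frac{806397}{5088} = \frac{143238}{3121381} + 806397 \cdot \frac{1}{5088} = \frac{143238}{3121381} + \frac{268799}{1696} = \frac{839267023067}{5293862176}$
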